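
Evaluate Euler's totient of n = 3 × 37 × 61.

φ(6771) = 6771 · (1 − 1/3) · (1 − 1/37) · (1 − 1/61)
       = 6771 · 4320/6771 = 4320.

4320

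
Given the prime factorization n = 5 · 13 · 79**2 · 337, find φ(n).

99380736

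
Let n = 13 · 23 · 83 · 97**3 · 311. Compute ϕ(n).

6061696312320

φ(13) = 13 − 1 = 12.
φ(23) = 23 − 1 = 22.
φ(83) = 83 − 1 = 82.
φ(97^3) = 97^3 − 97^2 = 912673 − 9409 = 903264.
φ(311) = 311 − 1 = 310.
Multiply: 12 · 22 · 82 · 903264 · 310 = 6061696312320.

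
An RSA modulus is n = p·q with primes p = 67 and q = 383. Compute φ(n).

25212

For distinct primes, φ(pq) = (p−1)(q−1) = 66 × 382 = 25212.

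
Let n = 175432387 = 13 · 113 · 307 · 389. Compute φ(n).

φ(13) = 13 − 1 = 12.
φ(113) = 113 − 1 = 112.
φ(307) = 307 − 1 = 306.
φ(389) = 389 − 1 = 388.
Multiply: 12 · 112 · 306 · 388 = 159570432.

159570432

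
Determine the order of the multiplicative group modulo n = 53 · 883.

45864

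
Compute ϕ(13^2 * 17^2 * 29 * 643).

762757632

φ(13^2) = 13^2 − 13^1 = 169 − 13 = 156.
φ(17^2) = 17^2 − 17^1 = 289 − 17 = 272.
φ(29) = 29 − 1 = 28.
φ(643) = 643 − 1 = 642.
Multiply: 156 · 272 · 28 · 642 = 762757632.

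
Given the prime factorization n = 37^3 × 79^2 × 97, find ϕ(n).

φ(30664161181) = 30664161181 · (1 − 1/37) · (1 − 1/79) · (1 − 1/97)
       = 30664161181 · 269568/283531 = 29154048768.

29154048768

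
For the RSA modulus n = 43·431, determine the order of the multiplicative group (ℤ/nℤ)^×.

18060

φ(18533) = 18533 · (1 − 1/43) · (1 − 1/431)
       = 18533 · 18060/18533 = 18060.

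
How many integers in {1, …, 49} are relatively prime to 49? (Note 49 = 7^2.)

φ(49) = 49 · (1 − 1/7)
       = 49 · 6/7 = 42.

42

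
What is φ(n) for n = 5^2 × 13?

φ(325) = 325 · (1 − 1/5) · (1 − 1/13)
       = 325 · 48/65 = 240.

240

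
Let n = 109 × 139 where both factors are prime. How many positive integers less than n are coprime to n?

φ(15151) = 15151 · (1 − 1/109) · (1 − 1/139)
       = 15151 · 14904/15151 = 14904.

14904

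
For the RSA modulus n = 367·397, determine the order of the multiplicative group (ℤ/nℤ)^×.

144936

φ(pq) = (p−1)(q−1) = 366 · 396 = 144936.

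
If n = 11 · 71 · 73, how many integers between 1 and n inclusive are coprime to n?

50400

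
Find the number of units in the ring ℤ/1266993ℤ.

Factor 1266993: 1266993 = 3^2 × 7^2 × 13^2 × 17.
φ(1266993) = 1266993 · (1 − 1/3) · (1 − 1/7) · (1 − 1/13) · (1 − 1/17)
       = 1266993 · 2304/4641 = 628992.

628992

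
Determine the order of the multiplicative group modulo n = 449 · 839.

φ(376711) = 376711 · (1 − 1/449) · (1 − 1/839)
       = 376711 · 375424/376711 = 375424.

375424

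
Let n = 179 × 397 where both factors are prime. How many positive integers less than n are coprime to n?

70488

φ(n) = (p − 1)(q − 1) = (179−1)(397−1) = 178·396 = 70488.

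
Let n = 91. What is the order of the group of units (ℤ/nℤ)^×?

72

First factor: 91 = 7 * 13.
φ(91) = 91 · (1 − 1/7) · (1 − 1/13)
       = 91 · 72/91 = 72.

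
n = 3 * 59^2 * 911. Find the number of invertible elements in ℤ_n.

6228040

φ(3) = 3 − 1 = 2.
φ(59^2) = 59^2 − 59^1 = 3481 − 59 = 3422.
φ(911) = 911 − 1 = 910.
Since φ is multiplicative, φ(9513573) = 2 · 3422 · 910 = 6228040.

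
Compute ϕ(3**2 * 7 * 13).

φ(3^2) = 3^2 − 3^1 = 9 − 3 = 6.
φ(7) = 7 − 1 = 6.
φ(13) = 13 − 1 = 12.
φ(819) = 6 × 6 × 12 = 432.

432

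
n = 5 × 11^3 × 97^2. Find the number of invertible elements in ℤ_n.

φ(62616895) = 62616895 · (1 − 1/5) · (1 − 1/11) · (1 − 1/97)
       = 62616895 · 3840/5335 = 45070080.

45070080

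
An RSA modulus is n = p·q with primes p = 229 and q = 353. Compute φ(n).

80256

φ(n) = (p − 1)(q − 1) = (229−1)(353−1) = 228·352 = 80256.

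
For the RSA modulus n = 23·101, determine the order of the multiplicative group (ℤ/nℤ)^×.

2200

φ(pq) = (p−1)(q−1) = 22 · 100 = 2200.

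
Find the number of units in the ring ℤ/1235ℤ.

Factor 1235: 1235 = 5 * 13 * 19.
φ(5) = 5 − 1 = 4.
φ(13) = 13 − 1 = 12.
φ(19) = 19 − 1 = 18.
Since φ is multiplicative, φ(1235) = 4 · 12 · 18 = 864.

864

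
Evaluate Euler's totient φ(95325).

Factor 95325: 95325 = 3 * 5^2 * 31 * 41.
φ(3) = 3 − 1 = 2.
φ(5^2) = 5^1·(5−1) = 5·4 = 20.
φ(31) = 31 − 1 = 30.
φ(41) = 41 − 1 = 40.
Multiply: 2 · 20 · 30 · 40 = 48000.

48000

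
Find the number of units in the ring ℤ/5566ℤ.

2420

First factor: 5566 = 2 · 11**2 · 23.
φ(5566) = 5566 · (1 − 1/2) · (1 − 1/11) · (1 − 1/23)
       = 5566 · 220/506 = 2420.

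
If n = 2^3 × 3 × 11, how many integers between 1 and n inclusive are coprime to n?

80

φ(264) = 264 · (1 − 1/2) · (1 − 1/3) · (1 − 1/11)
       = 264 · 20/66 = 80.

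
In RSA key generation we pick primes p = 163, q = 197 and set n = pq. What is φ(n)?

31752

For distinct primes, φ(pq) = (p−1)(q−1) = 162 × 196 = 31752.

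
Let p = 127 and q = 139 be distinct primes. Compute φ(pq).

For distinct primes, φ(pq) = (p−1)(q−1) = 126 × 138 = 17388.

17388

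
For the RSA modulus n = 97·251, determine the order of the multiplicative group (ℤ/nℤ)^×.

24000

φ(pq) = (p−1)(q−1) = 96 · 250 = 24000.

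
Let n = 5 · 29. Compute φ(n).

φ(5) = 5 − 1 = 4.
φ(29) = 29 − 1 = 28.
Since φ is multiplicative, φ(145) = 4 · 28 = 112.

112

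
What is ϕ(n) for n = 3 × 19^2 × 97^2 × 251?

1592352000

φ(3) = 3 − 1 = 2.
φ(19^2) = 19^1·(19−1) = 19·18 = 342.
φ(97^2) = 97^2 − 97^1 = 9409 − 97 = 9312.
φ(251) = 251 − 1 = 250.
Since φ is multiplicative, φ(2557676697) = 2 · 342 · 9312 · 250 = 1592352000.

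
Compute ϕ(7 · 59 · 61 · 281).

φ(7079233) = 7079233 · (1 − 1/7) · (1 − 1/59) · (1 − 1/61) · (1 − 1/281)
       = 7079233 · 5846400/7079233 = 5846400.

5846400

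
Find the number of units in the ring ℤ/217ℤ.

180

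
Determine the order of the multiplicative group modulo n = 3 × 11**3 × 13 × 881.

φ(45731829) = 45731829 · (1 − 1/3) · (1 − 1/11) · (1 − 1/13) · (1 − 1/881)
       = 45731829 · 211200/377949 = 25555200.

25555200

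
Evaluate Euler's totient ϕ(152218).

63360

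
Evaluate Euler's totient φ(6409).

5376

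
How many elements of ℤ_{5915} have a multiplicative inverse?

5915 = 5 × 7 × 13^2.
φ(5) = 5 − 1 = 4.
φ(7) = 7 − 1 = 6.
φ(13^2) = 13^1·(13−1) = 13·12 = 156.
Since φ is multiplicative, φ(5915) = 4 · 6 · 156 = 3744.

3744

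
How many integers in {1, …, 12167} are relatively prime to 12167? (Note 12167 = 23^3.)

φ(12167) = 12167 · (1 − 1/23)
       = 12167 · 22/23 = 11638.

11638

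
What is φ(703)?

Factor 703: 703 = 19 · 37.
φ(19) = 19 − 1 = 18.
φ(37) = 37 − 1 = 36.
φ(703) = 18 × 36 = 648.

648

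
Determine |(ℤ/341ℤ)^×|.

341 = 11 · 31.
φ(341) = 341 · (1 − 1/11) · (1 − 1/31)
       = 341 · 300/341 = 300.

300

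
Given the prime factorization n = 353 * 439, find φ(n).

154176

φ(353) = 353 − 1 = 352.
φ(439) = 439 − 1 = 438.
φ(154967) = 352 × 438 = 154176.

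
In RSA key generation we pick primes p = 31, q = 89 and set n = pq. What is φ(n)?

2640

φ(n) = (p − 1)(q − 1) = (31−1)(89−1) = 30·88 = 2640.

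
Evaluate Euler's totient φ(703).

648

First factor: 703 = 19 · 37.
φ(19) = 19 − 1 = 18.
φ(37) = 37 − 1 = 36.
Multiply: 18 · 36 = 648.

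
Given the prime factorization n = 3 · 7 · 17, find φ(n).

192

φ(3) = 3 − 1 = 2.
φ(7) = 7 − 1 = 6.
φ(17) = 17 − 1 = 16.
Multiply: 2 · 6 · 16 = 192.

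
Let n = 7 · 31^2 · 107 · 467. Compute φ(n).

φ(336141463) = 336141463 · (1 − 1/7) · (1 − 1/31) · (1 − 1/107) · (1 − 1/467)
       = 336141463 · 8891280/10843273 = 275629680.

275629680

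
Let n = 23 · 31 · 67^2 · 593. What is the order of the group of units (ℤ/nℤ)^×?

φ(23) = 23 − 1 = 22.
φ(31) = 31 − 1 = 30.
φ(67^2) = 67^1·(67−1) = 67·66 = 4422.
φ(593) = 593 − 1 = 592.
Since φ is multiplicative, φ(1897989601) = 22 · 30 · 4422 · 592 = 1727763840.

1727763840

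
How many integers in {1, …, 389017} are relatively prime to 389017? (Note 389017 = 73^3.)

383688

φ(73^3) = 73^2·(73−1) = 5329·72 = 383688.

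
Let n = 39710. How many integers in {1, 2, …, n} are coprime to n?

13680

39710 = 2 × 5 × 11 × 19^2.
φ(39710) = 39710 · (1 − 1/2) · (1 − 1/5) · (1 − 1/11) · (1 − 1/19)
       = 39710 · 720/2090 = 13680.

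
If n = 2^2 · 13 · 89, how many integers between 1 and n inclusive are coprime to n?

φ(2^2) = 2^1·(2−1) = 2·1 = 2.
φ(13) = 13 − 1 = 12.
φ(89) = 89 − 1 = 88.
Since φ is multiplicative, φ(4628) = 2 · 12 · 88 = 2112.

2112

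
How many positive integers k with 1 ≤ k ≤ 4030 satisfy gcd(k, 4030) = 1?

First factor: 4030 = 2 * 5 * 13 * 31.
φ(2) = 2 − 1 = 1.
φ(5) = 5 − 1 = 4.
φ(13) = 13 − 1 = 12.
φ(31) = 31 − 1 = 30.
Since φ is multiplicative, φ(4030) = 1 · 4 · 12 · 30 = 1440.

1440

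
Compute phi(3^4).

φ(3^4) = 3^4 − 3^3 = 81 − 27 = 54.

54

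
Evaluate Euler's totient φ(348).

112

Factor 348: 348 = 2^2 * 3 * 29.
φ(2^2) = 2^1·(2−1) = 2·1 = 2.
φ(3) = 3 − 1 = 2.
φ(29) = 29 − 1 = 28.
Since φ is multiplicative, φ(348) = 2 · 2 · 28 = 112.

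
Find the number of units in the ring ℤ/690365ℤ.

471744

Factor 690365: 690365 = 5 · 13**2 · 19 · 43.
φ(690365) = 690365 · (1 − 1/5) · (1 − 1/13) · (1 − 1/19) · (1 − 1/43)
       = 690365 · 36288/53105 = 471744.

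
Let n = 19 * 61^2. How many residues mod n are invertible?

65880

φ(70699) = 70699 · (1 − 1/19) · (1 − 1/61)
       = 70699 · 1080/1159 = 65880.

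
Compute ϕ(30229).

27216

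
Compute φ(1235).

First factor: 1235 = 5 * 13 * 19.
φ(5) = 5 − 1 = 4.
φ(13) = 13 − 1 = 12.
φ(19) = 19 − 1 = 18.
φ(1235) = 4 × 12 × 18 = 864.

864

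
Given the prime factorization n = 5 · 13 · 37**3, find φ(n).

φ(5) = 5 − 1 = 4.
φ(13) = 13 − 1 = 12.
φ(37^3) = 37^2·(37−1) = 1369·36 = 49284.
φ(3292445) = 4 × 12 × 49284 = 2365632.

2365632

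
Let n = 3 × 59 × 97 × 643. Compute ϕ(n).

7149312

φ(3) = 3 − 1 = 2.
φ(59) = 59 − 1 = 58.
φ(97) = 97 − 1 = 96.
φ(643) = 643 − 1 = 642.
φ(11039667) = 2 × 58 × 96 × 642 = 7149312.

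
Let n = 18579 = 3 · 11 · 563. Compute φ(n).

11240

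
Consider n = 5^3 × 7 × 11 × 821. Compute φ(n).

4920000

φ(7902125) = 7902125 · (1 − 1/5) · (1 − 1/7) · (1 − 1/11) · (1 − 1/821)
       = 7902125 · 196800/316085 = 4920000.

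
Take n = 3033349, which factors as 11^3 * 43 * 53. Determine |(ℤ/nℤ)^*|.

φ(11^3) = 11^3 − 11^2 = 1331 − 121 = 1210.
φ(43) = 43 − 1 = 42.
φ(53) = 53 − 1 = 52.
Multiply: 1210 · 42 · 52 = 2642640.

2642640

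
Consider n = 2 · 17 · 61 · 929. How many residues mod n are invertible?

φ(2) = 2 − 1 = 1.
φ(17) = 17 − 1 = 16.
φ(61) = 61 − 1 = 60.
φ(929) = 929 − 1 = 928.
Multiply: 1 · 16 · 60 · 928 = 890880.

890880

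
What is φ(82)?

Prime factorization: 82 = 2 · 41.
φ(2) = 2 − 1 = 1.
φ(41) = 41 − 1 = 40.
Multiply: 1 · 40 = 40.

40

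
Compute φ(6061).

5040

First factor: 6061 = 11 × 19 × 29.
φ(6061) = 6061 · (1 − 1/11) · (1 − 1/19) · (1 − 1/29)
       = 6061 · 5040/6061 = 5040.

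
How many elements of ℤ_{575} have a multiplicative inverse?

440

First factor: 575 = 5**2 · 23.
φ(575) = 575 · (1 − 1/5) · (1 − 1/23)
       = 575 · 88/115 = 440.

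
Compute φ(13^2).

156

φ(169) = 169 · (1 − 1/13)
       = 169 · 12/13 = 156.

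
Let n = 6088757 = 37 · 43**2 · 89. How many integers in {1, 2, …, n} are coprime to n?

φ(37) = 37 − 1 = 36.
φ(43^2) = 43^2 − 43^1 = 1849 − 43 = 1806.
φ(89) = 89 − 1 = 88.
Multiply: 36 · 1806 · 88 = 5721408.

5721408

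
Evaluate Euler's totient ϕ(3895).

3895 = 5 · 19 · 41.
φ(5) = 5 − 1 = 4.
φ(19) = 19 − 1 = 18.
φ(41) = 41 − 1 = 40.
Since φ is multiplicative, φ(3895) = 4 · 18 · 40 = 2880.

2880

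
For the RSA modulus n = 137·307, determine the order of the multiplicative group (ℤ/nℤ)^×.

For distinct primes, φ(pq) = (p−1)(q−1) = 136 × 306 = 41616.

41616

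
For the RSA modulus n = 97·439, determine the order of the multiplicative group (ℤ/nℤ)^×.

φ(97) = 97 − 1 = 96.
φ(439) = 439 − 1 = 438.
Since φ is multiplicative, φ(42583) = 96 · 438 = 42048.

42048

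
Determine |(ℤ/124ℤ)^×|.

60

Factor 124: 124 = 2^2 * 31.
φ(2^2) = 2^2 − 2^1 = 4 − 2 = 2.
φ(31) = 31 − 1 = 30.
Multiply: 2 · 30 = 60.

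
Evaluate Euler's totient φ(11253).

11253 = 3 * 11^2 * 31.
φ(3) = 3 − 1 = 2.
φ(11^2) = 11^1·(11−1) = 11·10 = 110.
φ(31) = 31 − 1 = 30.
Multiply: 2 · 110 · 30 = 6600.

6600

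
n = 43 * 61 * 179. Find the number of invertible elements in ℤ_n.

448560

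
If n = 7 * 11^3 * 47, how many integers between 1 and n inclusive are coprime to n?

φ(437899) = 437899 · (1 − 1/7) · (1 − 1/11) · (1 − 1/47)
       = 437899 · 2760/3619 = 333960.

333960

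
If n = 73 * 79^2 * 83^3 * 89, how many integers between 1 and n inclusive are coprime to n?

22054991751936

φ(23184691767499) = 23184691767499 · (1 − 1/73) · (1 − 1/79) · (1 − 1/83) · (1 − 1/89)
       = 23184691767499 · 40525056/42600829 = 22054991751936.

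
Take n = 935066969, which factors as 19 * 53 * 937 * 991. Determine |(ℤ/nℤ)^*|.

867335040

φ(935066969) = 935066969 · (1 − 1/19) · (1 − 1/53) · (1 − 1/937) · (1 − 1/991)
       = 935066969 · 867335040/935066969 = 867335040.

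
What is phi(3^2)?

6

φ(9) = 9 · (1 − 1/3)
       = 9 · 2/3 = 6.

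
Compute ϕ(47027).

43200

Factor 47027: 47027 = 31 * 37 * 41.
φ(47027) = 47027 · (1 − 1/31) · (1 − 1/37) · (1 − 1/41)
       = 47027 · 43200/47027 = 43200.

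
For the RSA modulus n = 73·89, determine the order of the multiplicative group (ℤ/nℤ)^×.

6336

For distinct primes, φ(pq) = (p−1)(q−1) = 72 × 88 = 6336.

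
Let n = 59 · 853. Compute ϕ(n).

φ(59) = 59 − 1 = 58.
φ(853) = 853 − 1 = 852.
φ(50327) = 58 × 852 = 49416.

49416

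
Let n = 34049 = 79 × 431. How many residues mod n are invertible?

33540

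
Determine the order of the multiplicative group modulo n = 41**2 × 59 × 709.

67344960

φ(70317911) = 70317911 · (1 − 1/41) · (1 − 1/59) · (1 − 1/709)
       = 70317911 · 1642560/1715071 = 67344960.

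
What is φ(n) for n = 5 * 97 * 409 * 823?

φ(163254395) = 163254395 · (1 − 1/5) · (1 − 1/97) · (1 − 1/409) · (1 − 1/823)
       = 163254395 · 128784384/163254395 = 128784384.

128784384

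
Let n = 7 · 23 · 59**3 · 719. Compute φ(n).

φ(23774467661) = 23774467661 · (1 − 1/7) · (1 − 1/23) · (1 − 1/59) · (1 − 1/719)
       = 23774467661 · 5497008/6829781 = 19135084848.

19135084848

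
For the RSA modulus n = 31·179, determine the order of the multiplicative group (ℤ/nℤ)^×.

5340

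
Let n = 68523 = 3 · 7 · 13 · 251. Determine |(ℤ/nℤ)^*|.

φ(3) = 3 − 1 = 2.
φ(7) = 7 − 1 = 6.
φ(13) = 13 − 1 = 12.
φ(251) = 251 − 1 = 250.
Since φ is multiplicative, φ(68523) = 2 · 6 · 12 · 250 = 36000.

36000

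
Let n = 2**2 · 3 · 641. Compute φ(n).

2560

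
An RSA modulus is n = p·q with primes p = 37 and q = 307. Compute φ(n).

For distinct primes, φ(pq) = (p−1)(q−1) = 36 × 306 = 11016.

11016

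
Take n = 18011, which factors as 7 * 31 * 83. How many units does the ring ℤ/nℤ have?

φ(7) = 7 − 1 = 6.
φ(31) = 31 − 1 = 30.
φ(83) = 83 − 1 = 82.
φ(18011) = 6 × 30 × 82 = 14760.

14760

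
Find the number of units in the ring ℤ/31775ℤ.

Prime factorization: 31775 = 5^2 * 31 * 41.
φ(31775) = 31775 · (1 − 1/5) · (1 − 1/31) · (1 − 1/41)
       = 31775 · 4800/6355 = 24000.

24000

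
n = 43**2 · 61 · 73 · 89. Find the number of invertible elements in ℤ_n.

686568960

φ(732790133) = 732790133 · (1 − 1/43) · (1 − 1/61) · (1 − 1/73) · (1 − 1/89)
       = 732790133 · 15966720/17041631 = 686568960.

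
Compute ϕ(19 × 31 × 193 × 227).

φ(25804679) = 25804679 · (1 − 1/19) · (1 − 1/31) · (1 − 1/193) · (1 − 1/227)
       = 25804679 · 23431680/25804679 = 23431680.

23431680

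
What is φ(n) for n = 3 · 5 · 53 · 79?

φ(3) = 3 − 1 = 2.
φ(5) = 5 − 1 = 4.
φ(53) = 53 − 1 = 52.
φ(79) = 79 − 1 = 78.
Since φ is multiplicative, φ(62805) = 2 · 4 · 52 · 78 = 32448.

32448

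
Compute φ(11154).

First factor: 11154 = 2 * 3 * 11 * 13**2.
φ(2) = 2 − 1 = 1.
φ(3) = 3 − 1 = 2.
φ(11) = 11 − 1 = 10.
φ(13^2) = 13^1·(13−1) = 13·12 = 156.
Multiply: 1 · 2 · 10 · 156 = 3120.

3120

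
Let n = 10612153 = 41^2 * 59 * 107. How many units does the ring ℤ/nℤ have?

10082720

φ(41^2) = 41^1·(41−1) = 41·40 = 1640.
φ(59) = 59 − 1 = 58.
φ(107) = 107 − 1 = 106.
Multiply: 1640 · 58 · 106 = 10082720.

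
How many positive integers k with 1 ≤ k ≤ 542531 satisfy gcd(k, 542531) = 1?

453600

Prime factorization: 542531 = 11 · 31 · 37 · 43.
φ(542531) = 542531 · (1 − 1/11) · (1 − 1/31) · (1 − 1/37) · (1 − 1/43)
       = 542531 · 453600/542531 = 453600.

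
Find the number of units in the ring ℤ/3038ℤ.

Prime factorization: 3038 = 2 × 7^2 × 31.
φ(2) = 2 − 1 = 1.
φ(7^2) = 7^2 − 7^1 = 49 − 7 = 42.
φ(31) = 31 − 1 = 30.
Multiply: 1 · 42 · 30 = 1260.

1260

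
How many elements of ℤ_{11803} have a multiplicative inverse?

10080

Factor 11803: 11803 = 11 * 29 * 37.
φ(11) = 11 − 1 = 10.
φ(29) = 29 − 1 = 28.
φ(37) = 37 − 1 = 36.
Multiply: 10 · 28 · 36 = 10080.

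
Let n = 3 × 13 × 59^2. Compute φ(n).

φ(3) = 3 − 1 = 2.
φ(13) = 13 − 1 = 12.
φ(59^2) = 59^1·(59−1) = 59·58 = 3422.
φ(135759) = 2 × 12 × 3422 = 82128.

82128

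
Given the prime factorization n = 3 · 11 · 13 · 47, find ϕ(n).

φ(3) = 3 − 1 = 2.
φ(11) = 11 − 1 = 10.
φ(13) = 13 − 1 = 12.
φ(47) = 47 − 1 = 46.
Since φ is multiplicative, φ(20163) = 2 · 10 · 12 · 46 = 11040.

11040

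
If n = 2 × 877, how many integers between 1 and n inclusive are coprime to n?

φ(1754) = 1754 · (1 − 1/2) · (1 − 1/877)
       = 1754 · 876/1754 = 876.

876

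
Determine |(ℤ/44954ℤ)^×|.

16848

First factor: 44954 = 2 · 7 · 13^2 · 19.
φ(44954) = 44954 · (1 − 1/2) · (1 − 1/7) · (1 − 1/13) · (1 − 1/19)
       = 44954 · 1296/3458 = 16848.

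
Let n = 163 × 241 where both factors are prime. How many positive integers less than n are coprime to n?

For distinct primes, φ(pq) = (p−1)(q−1) = 162 × 240 = 38880.

38880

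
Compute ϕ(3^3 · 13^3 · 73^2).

φ(316110951) = 316110951 · (1 − 1/3) · (1 − 1/13) · (1 − 1/73)
       = 316110951 · 1728/2847 = 191865024.

191865024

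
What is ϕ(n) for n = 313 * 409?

φ(313) = 313 − 1 = 312.
φ(409) = 409 − 1 = 408.
φ(128017) = 312 × 408 = 127296.

127296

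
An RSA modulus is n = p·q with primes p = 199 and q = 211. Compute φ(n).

φ(n) = (p − 1)(q − 1) = (199−1)(211−1) = 198·210 = 41580.

41580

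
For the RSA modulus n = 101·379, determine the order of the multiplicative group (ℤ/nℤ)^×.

φ(pq) = (p−1)(q−1) = 100 · 378 = 37800.

37800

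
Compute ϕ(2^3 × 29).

112

φ(232) = 232 · (1 − 1/2) · (1 − 1/29)
       = 232 · 28/58 = 112.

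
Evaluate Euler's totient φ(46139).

42336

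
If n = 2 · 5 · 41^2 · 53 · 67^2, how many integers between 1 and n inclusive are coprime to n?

1508432640

φ(3999384770) = 3999384770 · (1 − 1/2) · (1 − 1/5) · (1 − 1/41) · (1 − 1/53) · (1 − 1/67)
       = 3999384770 · 549120/1455910 = 1508432640.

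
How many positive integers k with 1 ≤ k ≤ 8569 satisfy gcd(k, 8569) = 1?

Factor 8569: 8569 = 11 * 19 * 41.
φ(11) = 11 − 1 = 10.
φ(19) = 19 − 1 = 18.
φ(41) = 41 − 1 = 40.
Multiply: 10 · 18 · 40 = 7200.

7200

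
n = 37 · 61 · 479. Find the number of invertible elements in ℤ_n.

φ(1081103) = 1081103 · (1 − 1/37) · (1 − 1/61) · (1 − 1/479)
       = 1081103 · 1032480/1081103 = 1032480.

1032480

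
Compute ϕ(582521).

Factor 582521: 582521 = 19 * 23 * 31 * 43.
φ(19) = 19 − 1 = 18.
φ(23) = 23 − 1 = 22.
φ(31) = 31 − 1 = 30.
φ(43) = 43 − 1 = 42.
Multiply: 18 · 22 · 30 · 42 = 498960.

498960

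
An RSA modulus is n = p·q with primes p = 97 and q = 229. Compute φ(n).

21888

φ(22213) = 22213 · (1 − 1/97) · (1 − 1/229)
       = 22213 · 21888/22213 = 21888.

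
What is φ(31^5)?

φ(28629151) = 28629151 · (1 − 1/31)
       = 28629151 · 30/31 = 27705630.

27705630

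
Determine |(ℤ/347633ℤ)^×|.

First factor: 347633 = 11^2 · 13^2 · 17.
φ(347633) = 347633 · (1 − 1/11) · (1 − 1/13) · (1 − 1/17)
       = 347633 · 1920/2431 = 274560.

274560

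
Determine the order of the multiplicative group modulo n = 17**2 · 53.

φ(15317) = 15317 · (1 − 1/17) · (1 − 1/53)
       = 15317 · 832/901 = 14144.

14144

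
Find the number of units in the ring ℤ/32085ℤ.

32085 = 3^2 · 5 · 23 · 31.
φ(32085) = 32085 · (1 − 1/3) · (1 − 1/5) · (1 − 1/23) · (1 − 1/31)
       = 32085 · 5280/10695 = 15840.

15840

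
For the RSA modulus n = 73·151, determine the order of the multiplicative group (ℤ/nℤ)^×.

10800

φ(73) = 73 − 1 = 72.
φ(151) = 151 − 1 = 150.
Multiply: 72 · 150 = 10800.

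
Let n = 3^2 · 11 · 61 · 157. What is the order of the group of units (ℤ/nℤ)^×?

φ(3^2) = 3^2 − 3^1 = 9 − 3 = 6.
φ(11) = 11 − 1 = 10.
φ(61) = 61 − 1 = 60.
φ(157) = 157 − 1 = 156.
Multiply: 6 · 10 · 60 · 156 = 561600.

561600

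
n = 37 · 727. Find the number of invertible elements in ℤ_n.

φ(37) = 37 − 1 = 36.
φ(727) = 727 − 1 = 726.
φ(26899) = 36 × 726 = 26136.

26136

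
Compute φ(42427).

Factor 42427: 42427 = 7 · 11 · 19 · 29.
φ(42427) = 42427 · (1 − 1/7) · (1 − 1/11) · (1 − 1/19) · (1 − 1/29)
       = 42427 · 30240/42427 = 30240.

30240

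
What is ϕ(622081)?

532224

622081 = 17 · 23 · 37 · 43.
φ(622081) = 622081 · (1 − 1/17) · (1 − 1/23) · (1 − 1/37) · (1 − 1/43)
       = 622081 · 532224/622081 = 532224.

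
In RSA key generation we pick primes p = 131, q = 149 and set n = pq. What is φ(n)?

19240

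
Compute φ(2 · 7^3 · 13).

3528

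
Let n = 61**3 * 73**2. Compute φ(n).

φ(61^3) = 61^2·(61−1) = 3721·60 = 223260.
φ(73^2) = 73^1·(73−1) = 73·72 = 5256.
φ(1209581749) = 223260 × 5256 = 1173454560.

1173454560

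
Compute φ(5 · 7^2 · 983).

164976

φ(240835) = 240835 · (1 − 1/5) · (1 − 1/7) · (1 − 1/983)
       = 240835 · 23568/34405 = 164976.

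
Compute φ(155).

120

Factor 155: 155 = 5 · 31.
φ(155) = 155 · (1 − 1/5) · (1 − 1/31)
       = 155 · 120/155 = 120.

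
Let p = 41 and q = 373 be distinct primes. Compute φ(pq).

14880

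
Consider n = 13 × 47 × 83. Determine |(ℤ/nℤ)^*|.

45264

φ(13) = 13 − 1 = 12.
φ(47) = 47 − 1 = 46.
φ(83) = 83 − 1 = 82.
φ(50713) = 12 × 46 × 82 = 45264.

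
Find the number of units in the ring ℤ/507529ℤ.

423360

First factor: 507529 = 11 · 29 · 37 · 43.
φ(507529) = 507529 · (1 − 1/11) · (1 − 1/29) · (1 − 1/37) · (1 − 1/43)
       = 507529 · 423360/507529 = 423360.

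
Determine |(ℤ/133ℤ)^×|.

108

Factor 133: 133 = 7 * 19.
φ(133) = 133 · (1 − 1/7) · (1 − 1/19)
       = 133 · 108/133 = 108.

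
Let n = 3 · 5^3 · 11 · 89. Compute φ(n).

176000

φ(3) = 3 − 1 = 2.
φ(5^3) = 5^2·(5−1) = 25·4 = 100.
φ(11) = 11 − 1 = 10.
φ(89) = 89 − 1 = 88.
φ(367125) = 2 × 100 × 10 × 88 = 176000.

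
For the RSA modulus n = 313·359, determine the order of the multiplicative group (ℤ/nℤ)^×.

111696

φ(n) = (p − 1)(q − 1) = (313−1)(359−1) = 312·358 = 111696.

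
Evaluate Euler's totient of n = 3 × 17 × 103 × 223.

φ(3) = 3 − 1 = 2.
φ(17) = 17 − 1 = 16.
φ(103) = 103 − 1 = 102.
φ(223) = 223 − 1 = 222.
Since φ is multiplicative, φ(1171419) = 2 · 16 · 102 · 222 = 724608.

724608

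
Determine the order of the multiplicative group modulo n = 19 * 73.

φ(1387) = 1387 · (1 − 1/19) · (1 − 1/73)
       = 1387 · 1296/1387 = 1296.

1296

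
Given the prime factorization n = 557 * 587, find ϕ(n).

325816

φ(326959) = 326959 · (1 − 1/557) · (1 − 1/587)
       = 326959 · 325816/326959 = 325816.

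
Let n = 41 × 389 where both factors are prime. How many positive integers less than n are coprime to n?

15520

φ(pq) = (p−1)(q−1) = 40 · 388 = 15520.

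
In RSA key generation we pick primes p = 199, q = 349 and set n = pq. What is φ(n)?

68904

For distinct primes, φ(pq) = (p−1)(q−1) = 198 × 348 = 68904.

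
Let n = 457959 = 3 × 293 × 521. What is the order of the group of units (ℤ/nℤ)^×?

303680

φ(3) = 3 − 1 = 2.
φ(293) = 293 − 1 = 292.
φ(521) = 521 − 1 = 520.
Since φ is multiplicative, φ(457959) = 2 · 292 · 520 = 303680.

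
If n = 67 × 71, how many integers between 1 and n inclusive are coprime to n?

4620

φ(67) = 67 − 1 = 66.
φ(71) = 71 − 1 = 70.
Multiply: 66 · 70 = 4620.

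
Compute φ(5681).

4752

Factor 5681: 5681 = 13 × 19 × 23.
φ(13) = 13 − 1 = 12.
φ(19) = 19 − 1 = 18.
φ(23) = 23 − 1 = 22.
Multiply: 12 · 18 · 22 = 4752.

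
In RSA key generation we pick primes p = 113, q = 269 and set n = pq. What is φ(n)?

30016

For distinct primes, φ(pq) = (p−1)(q−1) = 112 × 268 = 30016.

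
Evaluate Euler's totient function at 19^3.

φ(19^3) = 19^3 − 19^2 = 6859 − 361 = 6498.

6498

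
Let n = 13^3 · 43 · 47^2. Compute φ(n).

184150512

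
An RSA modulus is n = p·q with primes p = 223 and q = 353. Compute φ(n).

φ(78719) = 78719 · (1 − 1/223) · (1 − 1/353)
       = 78719 · 78144/78719 = 78144.

78144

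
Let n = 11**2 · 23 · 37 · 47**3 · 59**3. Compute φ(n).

1787324592968640

φ(2195657214597407) = 2195657214597407 · (1 − 1/11) · (1 − 1/23) · (1 − 1/37) · (1 − 1/47) · (1 − 1/59)
       = 2195657214597407 · 21130560/25958053 = 1787324592968640.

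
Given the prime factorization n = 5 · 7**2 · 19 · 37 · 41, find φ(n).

φ(5) = 5 − 1 = 4.
φ(7^2) = 7^1·(7−1) = 7·6 = 42.
φ(19) = 19 − 1 = 18.
φ(37) = 37 − 1 = 36.
φ(41) = 41 − 1 = 40.
Multiply: 4 · 42 · 18 · 36 · 40 = 4354560.

4354560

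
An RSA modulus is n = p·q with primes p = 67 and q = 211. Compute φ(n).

φ(n) = (p − 1)(q − 1) = (67−1)(211−1) = 66·210 = 13860.

13860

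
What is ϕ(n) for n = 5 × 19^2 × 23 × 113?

3370752

φ(4691195) = 4691195 · (1 − 1/5) · (1 − 1/19) · (1 − 1/23) · (1 − 1/113)
       = 4691195 · 177408/246905 = 3370752.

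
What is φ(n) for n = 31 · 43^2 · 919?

φ(52676161) = 52676161 · (1 − 1/31) · (1 − 1/43) · (1 − 1/919)
       = 52676161 · 1156680/1225027 = 49737240.

49737240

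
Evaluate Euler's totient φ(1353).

1353 = 3 × 11 × 41.
φ(3) = 3 − 1 = 2.
φ(11) = 11 − 1 = 10.
φ(41) = 41 − 1 = 40.
Since φ is multiplicative, φ(1353) = 2 · 10 · 40 = 800.

800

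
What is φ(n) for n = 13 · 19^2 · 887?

3636144

φ(13) = 13 − 1 = 12.
φ(19^2) = 19^2 − 19^1 = 361 − 19 = 342.
φ(887) = 887 − 1 = 886.
Multiply: 12 · 342 · 886 = 3636144.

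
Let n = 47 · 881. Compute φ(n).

40480

φ(41407) = 41407 · (1 − 1/47) · (1 − 1/881)
       = 41407 · 40480/41407 = 40480.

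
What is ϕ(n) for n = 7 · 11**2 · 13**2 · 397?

φ(7) = 7 − 1 = 6.
φ(11^2) = 11^1·(11−1) = 11·10 = 110.
φ(13^2) = 13^1·(13−1) = 13·12 = 156.
φ(397) = 397 − 1 = 396.
Since φ is multiplicative, φ(56827771) = 6 · 110 · 156 · 396 = 40772160.

40772160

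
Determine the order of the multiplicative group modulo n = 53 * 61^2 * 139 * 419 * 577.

φ(6627354106141) = 6627354106141 · (1 − 1/53) · (1 − 1/61) · (1 − 1/139) · (1 − 1/419) · (1 − 1/577)
       = 6627354106141 · 103665070080/108645149281 = 6323569274880.

6323569274880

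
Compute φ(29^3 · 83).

1930936

φ(29^3) = 29^2·(29−1) = 841·28 = 23548.
φ(83) = 83 − 1 = 82.
Multiply: 23548 · 82 = 1930936.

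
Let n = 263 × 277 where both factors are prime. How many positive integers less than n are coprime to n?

72312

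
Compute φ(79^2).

6162

φ(6241) = 6241 · (1 − 1/79)
       = 6241 · 78/79 = 6162.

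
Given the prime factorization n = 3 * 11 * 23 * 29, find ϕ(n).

12320

φ(3) = 3 − 1 = 2.
φ(11) = 11 − 1 = 10.
φ(23) = 23 − 1 = 22.
φ(29) = 29 − 1 = 28.
φ(22011) = 2 × 10 × 22 × 28 = 12320.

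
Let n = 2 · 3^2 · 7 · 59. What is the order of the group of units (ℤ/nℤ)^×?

φ(2) = 2 − 1 = 1.
φ(3^2) = 3^2 − 3^1 = 9 − 3 = 6.
φ(7) = 7 − 1 = 6.
φ(59) = 59 − 1 = 58.
Since φ is multiplicative, φ(7434) = 1 · 6 · 6 · 58 = 2088.

2088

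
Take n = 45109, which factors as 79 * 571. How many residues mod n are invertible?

44460

φ(45109) = 45109 · (1 − 1/79) · (1 − 1/571)
       = 45109 · 44460/45109 = 44460.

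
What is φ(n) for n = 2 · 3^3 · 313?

φ(2) = 2 − 1 = 1.
φ(3^3) = 3^3 − 3^2 = 27 − 9 = 18.
φ(313) = 313 − 1 = 312.
Since φ is multiplicative, φ(16902) = 1 · 18 · 312 = 5616.

5616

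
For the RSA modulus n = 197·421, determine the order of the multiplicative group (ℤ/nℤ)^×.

φ(n) = (p − 1)(q − 1) = (197−1)(421−1) = 196·420 = 82320.

82320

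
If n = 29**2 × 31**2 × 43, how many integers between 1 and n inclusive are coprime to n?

31716720

φ(34752643) = 34752643 · (1 − 1/29) · (1 − 1/31) · (1 − 1/43)
       = 34752643 · 35280/38657 = 31716720.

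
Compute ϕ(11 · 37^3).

φ(11) = 11 − 1 = 10.
φ(37^3) = 37^2·(37−1) = 1369·36 = 49284.
φ(557183) = 10 × 49284 = 492840.

492840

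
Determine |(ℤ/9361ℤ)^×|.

7920

First factor: 9361 = 11 · 23 · 37.
φ(9361) = 9361 · (1 − 1/11) · (1 − 1/23) · (1 − 1/37)
       = 9361 · 7920/9361 = 7920.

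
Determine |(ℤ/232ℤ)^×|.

232 = 2^3 * 29.
φ(232) = 232 · (1 − 1/2) · (1 − 1/29)
       = 232 · 28/58 = 112.

112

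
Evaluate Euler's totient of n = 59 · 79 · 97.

434304

φ(59) = 59 − 1 = 58.
φ(79) = 79 − 1 = 78.
φ(97) = 97 − 1 = 96.
Since φ is multiplicative, φ(452117) = 58 · 78 · 96 = 434304.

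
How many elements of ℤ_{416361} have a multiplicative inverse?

237600

Prime factorization: 416361 = 3 · 11^2 · 31 · 37.
φ(416361) = 416361 · (1 − 1/3) · (1 − 1/11) · (1 − 1/31) · (1 − 1/37)
       = 416361 · 21600/37851 = 237600.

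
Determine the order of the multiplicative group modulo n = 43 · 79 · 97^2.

30506112

φ(31962373) = 31962373 · (1 − 1/43) · (1 − 1/79) · (1 − 1/97)
       = 31962373 · 314496/329509 = 30506112.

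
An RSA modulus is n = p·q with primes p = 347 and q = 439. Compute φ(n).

151548

φ(152333) = 152333 · (1 − 1/347) · (1 − 1/439)
       = 152333 · 151548/152333 = 151548.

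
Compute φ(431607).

246400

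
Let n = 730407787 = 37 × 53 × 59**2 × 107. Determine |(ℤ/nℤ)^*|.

679034304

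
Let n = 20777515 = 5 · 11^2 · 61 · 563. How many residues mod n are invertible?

φ(20777515) = 20777515 · (1 − 1/5) · (1 − 1/11) · (1 − 1/61) · (1 − 1/563)
       = 20777515 · 1348800/1888865 = 14836800.

14836800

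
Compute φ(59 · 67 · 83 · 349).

φ(59) = 59 − 1 = 58.
φ(67) = 67 − 1 = 66.
φ(83) = 83 − 1 = 82.
φ(349) = 349 − 1 = 348.
Since φ is multiplicative, φ(114506551) = 58 · 66 · 82 · 348 = 109235808.

109235808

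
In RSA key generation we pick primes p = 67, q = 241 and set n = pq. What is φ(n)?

15840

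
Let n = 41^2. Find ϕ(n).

φ(41^2) = 41^1·(41−1) = 41·40 = 1640.

1640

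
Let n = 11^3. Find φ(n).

1210

φ(11^3) = 11^3 − 11^2 = 1331 − 121 = 1210.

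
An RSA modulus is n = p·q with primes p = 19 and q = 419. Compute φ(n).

φ(7961) = 7961 · (1 − 1/19) · (1 − 1/419)
       = 7961 · 7524/7961 = 7524.

7524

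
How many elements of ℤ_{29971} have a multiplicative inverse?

Factor 29971: 29971 = 17 · 41 · 43.
φ(29971) = 29971 · (1 − 1/17) · (1 − 1/41) · (1 − 1/43)
       = 29971 · 26880/29971 = 26880.

26880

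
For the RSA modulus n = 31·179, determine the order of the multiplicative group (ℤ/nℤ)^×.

φ(n) = (p − 1)(q − 1) = (31−1)(179−1) = 30·178 = 5340.

5340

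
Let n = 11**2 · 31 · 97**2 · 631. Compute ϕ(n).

φ(22269983329) = 22269983329 · (1 − 1/11) · (1 − 1/31) · (1 − 1/97) · (1 − 1/631)
       = 22269983329 · 18144000/20871587 = 19359648000.

19359648000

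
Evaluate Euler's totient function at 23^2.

506

φ(23^2) = 23^2 − 23^1 = 529 − 23 = 506.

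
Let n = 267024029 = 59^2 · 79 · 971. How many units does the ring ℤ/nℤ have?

258908520

φ(59^2) = 59^1·(59−1) = 59·58 = 3422.
φ(79) = 79 − 1 = 78.
φ(971) = 971 − 1 = 970.
Multiply: 3422 · 78 · 970 = 258908520.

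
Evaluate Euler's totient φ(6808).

First factor: 6808 = 2^3 * 23 * 37.
φ(2^3) = 2^3 − 2^2 = 8 − 4 = 4.
φ(23) = 23 − 1 = 22.
φ(37) = 37 − 1 = 36.
Since φ is multiplicative, φ(6808) = 4 · 22 · 36 = 3168.

3168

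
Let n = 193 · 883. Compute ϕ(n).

φ(170419) = 170419 · (1 − 1/193) · (1 − 1/883)
       = 170419 · 169344/170419 = 169344.

169344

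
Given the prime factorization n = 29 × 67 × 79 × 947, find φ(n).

φ(145361659) = 145361659 · (1 − 1/29) · (1 − 1/67) · (1 − 1/79) · (1 − 1/947)
       = 145361659 · 136360224/145361659 = 136360224.

136360224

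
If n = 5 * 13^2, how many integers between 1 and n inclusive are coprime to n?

624

φ(5) = 5 − 1 = 4.
φ(13^2) = 13^2 − 13^1 = 169 − 13 = 156.
Multiply: 4 · 156 = 624.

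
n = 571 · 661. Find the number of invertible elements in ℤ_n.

376200

φ(571) = 571 − 1 = 570.
φ(661) = 661 − 1 = 660.
Since φ is multiplicative, φ(377431) = 570 · 660 = 376200.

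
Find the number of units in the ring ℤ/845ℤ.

Factor 845: 845 = 5 · 13^2.
φ(845) = 845 · (1 − 1/5) · (1 − 1/13)
       = 845 · 48/65 = 624.

624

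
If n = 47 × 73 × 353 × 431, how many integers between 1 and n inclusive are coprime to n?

φ(47) = 47 − 1 = 46.
φ(73) = 73 − 1 = 72.
φ(353) = 353 − 1 = 352.
φ(431) = 431 − 1 = 430.
Since φ is multiplicative, φ(522002633) = 46 · 72 · 352 · 430 = 501304320.

501304320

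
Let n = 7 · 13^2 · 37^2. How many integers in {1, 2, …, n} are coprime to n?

1246752

φ(1619527) = 1619527 · (1 − 1/7) · (1 − 1/13) · (1 − 1/37)
       = 1619527 · 2592/3367 = 1246752.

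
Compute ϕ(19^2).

φ(19^2) = 19^1·(19−1) = 19·18 = 342.

342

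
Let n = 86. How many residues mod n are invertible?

First factor: 86 = 2 * 43.
φ(86) = 86 · (1 − 1/2) · (1 − 1/43)
       = 86 · 42/86 = 42.

42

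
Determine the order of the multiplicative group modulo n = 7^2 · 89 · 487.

1796256

φ(7^2) = 7^2 − 7^1 = 49 − 7 = 42.
φ(89) = 89 − 1 = 88.
φ(487) = 487 − 1 = 486.
φ(2123807) = 42 × 88 × 486 = 1796256.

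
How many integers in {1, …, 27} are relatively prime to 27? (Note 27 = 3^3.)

18

φ(27) = 27 · (1 − 1/3)
       = 27 · 2/3 = 18.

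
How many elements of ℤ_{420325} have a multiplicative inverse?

295680

First factor: 420325 = 5^2 · 17 · 23 · 43.
φ(420325) = 420325 · (1 − 1/5) · (1 − 1/17) · (1 − 1/23) · (1 − 1/43)
       = 420325 · 59136/84065 = 295680.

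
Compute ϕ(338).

Prime factorization: 338 = 2 · 13^2.
φ(2) = 2 − 1 = 1.
φ(13^2) = 13^1·(13−1) = 13·12 = 156.
φ(338) = 1 × 156 = 156.

156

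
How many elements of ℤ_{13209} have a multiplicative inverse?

6912

First factor: 13209 = 3 × 7 × 17 × 37.
φ(13209) = 13209 · (1 − 1/3) · (1 − 1/7) · (1 − 1/17) · (1 − 1/37)
       = 13209 · 6912/13209 = 6912.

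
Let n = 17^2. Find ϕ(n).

φ(17^2) = 17^1·(17−1) = 17·16 = 272.

272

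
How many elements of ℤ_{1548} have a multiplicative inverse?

504

Prime factorization: 1548 = 2**2 · 3**2 · 43.
φ(2^2) = 2^2 − 2^1 = 4 − 2 = 2.
φ(3^2) = 3^2 − 3^1 = 9 − 3 = 6.
φ(43) = 43 − 1 = 42.
Since φ is multiplicative, φ(1548) = 2 · 6 · 42 = 504.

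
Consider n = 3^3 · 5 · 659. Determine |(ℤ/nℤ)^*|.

φ(3^3) = 3^2·(3−1) = 9·2 = 18.
φ(5) = 5 − 1 = 4.
φ(659) = 659 − 1 = 658.
Since φ is multiplicative, φ(88965) = 18 · 4 · 658 = 47376.

47376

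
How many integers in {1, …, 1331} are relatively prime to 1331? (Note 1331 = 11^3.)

1210

φ(1331) = 1331 · (1 − 1/11)
       = 1331 · 10/11 = 1210.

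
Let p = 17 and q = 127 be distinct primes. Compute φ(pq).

2016

For distinct primes, φ(pq) = (p−1)(q−1) = 16 × 126 = 2016.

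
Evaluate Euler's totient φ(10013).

8640

First factor: 10013 = 17 * 19 * 31.
φ(17) = 17 − 1 = 16.
φ(19) = 19 − 1 = 18.
φ(31) = 31 − 1 = 30.
Since φ is multiplicative, φ(10013) = 16 · 18 · 30 = 8640.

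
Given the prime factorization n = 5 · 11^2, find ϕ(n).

440

φ(605) = 605 · (1 − 1/5) · (1 − 1/11)
       = 605 · 40/55 = 440.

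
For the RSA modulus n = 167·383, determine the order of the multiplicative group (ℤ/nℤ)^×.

63412

For distinct primes, φ(pq) = (p−1)(q−1) = 166 × 382 = 63412.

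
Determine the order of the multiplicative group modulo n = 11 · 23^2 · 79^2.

31179720

φ(36316379) = 36316379 · (1 − 1/11) · (1 − 1/23) · (1 − 1/79)
       = 36316379 · 17160/19987 = 31179720.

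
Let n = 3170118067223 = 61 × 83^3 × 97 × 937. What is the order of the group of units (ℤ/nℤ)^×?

3045568481280

φ(61) = 61 − 1 = 60.
φ(83^3) = 83^3 − 83^2 = 571787 − 6889 = 564898.
φ(97) = 97 − 1 = 96.
φ(937) = 937 − 1 = 936.
φ(3170118067223) = 60 × 564898 × 96 × 936 = 3045568481280.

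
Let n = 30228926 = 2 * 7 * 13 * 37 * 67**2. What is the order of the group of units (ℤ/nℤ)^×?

11461824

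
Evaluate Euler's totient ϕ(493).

448

493 = 17 · 29.
φ(493) = 493 · (1 − 1/17) · (1 − 1/29)
       = 493 · 448/493 = 448.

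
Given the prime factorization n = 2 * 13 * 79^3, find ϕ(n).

φ(12819014) = 12819014 · (1 − 1/2) · (1 − 1/13) · (1 − 1/79)
       = 12819014 · 936/2054 = 5841576.

5841576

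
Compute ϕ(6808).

3168

6808 = 2^3 * 23 * 37.
φ(6808) = 6808 · (1 − 1/2) · (1 − 1/23) · (1 − 1/37)
       = 6808 · 792/1702 = 3168.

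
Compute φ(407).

Factor 407: 407 = 11 · 37.
φ(407) = 407 · (1 − 1/11) · (1 − 1/37)
       = 407 · 360/407 = 360.

360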